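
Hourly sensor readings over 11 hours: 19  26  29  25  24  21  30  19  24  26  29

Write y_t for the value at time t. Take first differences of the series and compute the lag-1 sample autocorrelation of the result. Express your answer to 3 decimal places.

First differences Δy: 7, 3, -4, -1, -3, 9, -11, 5, 2, 3
Mean of differences = 1.0000
Numerator Σ(Δy_t−Δȳ)(Δy_{t+1}−Δȳ) = -150.0000
Denominator Σ(Δy_t−Δȳ)² = 314.0000
r_1(Δy) = -150.0000 / 314.0000 = -0.478

-0.478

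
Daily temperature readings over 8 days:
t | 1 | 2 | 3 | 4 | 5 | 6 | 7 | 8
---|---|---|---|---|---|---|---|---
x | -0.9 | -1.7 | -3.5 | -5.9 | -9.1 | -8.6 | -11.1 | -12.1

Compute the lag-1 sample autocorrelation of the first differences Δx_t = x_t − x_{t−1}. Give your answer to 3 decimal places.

-0.477

First differences Δx: -0.8, -1.8, -2.4, -3.2, 0.5, -2.5, -1.0
Mean of differences = -1.6000
Numerator Σ(Δx_t−Δx̄)(Δx_{t+1}−Δx̄) = -4.5100
Denominator Σ(Δx_t−Δx̄)² = 9.4600
r_1(Δx) = -4.5100 / 9.4600 = -0.477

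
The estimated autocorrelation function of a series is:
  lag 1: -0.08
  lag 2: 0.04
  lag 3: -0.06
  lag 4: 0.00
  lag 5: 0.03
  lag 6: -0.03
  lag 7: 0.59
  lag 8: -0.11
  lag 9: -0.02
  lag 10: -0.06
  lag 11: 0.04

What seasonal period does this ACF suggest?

7

The largest autocorrelation is r_7 = 0.59; the remaining lags stay at or below 0.04.
The dominant spike at lag 7 indicates a seasonal period of 7.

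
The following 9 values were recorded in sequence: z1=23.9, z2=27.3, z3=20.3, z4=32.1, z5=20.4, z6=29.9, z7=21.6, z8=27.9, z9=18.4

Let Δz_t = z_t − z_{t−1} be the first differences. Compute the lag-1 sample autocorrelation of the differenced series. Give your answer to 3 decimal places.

-0.879

First differences Δz: 3.4, -7.0, 11.8, -11.7, 9.5, -8.3, 6.3, -9.5
Mean of differences = -0.6875
Numerator Σ(Δz_t−Δz̄)(Δz_{t+1}−Δz̄) = -546.6602
Denominator Σ(Δz_t−Δz̄)² = 621.9888
r_1(Δz) = -546.6602 / 621.9888 = -0.879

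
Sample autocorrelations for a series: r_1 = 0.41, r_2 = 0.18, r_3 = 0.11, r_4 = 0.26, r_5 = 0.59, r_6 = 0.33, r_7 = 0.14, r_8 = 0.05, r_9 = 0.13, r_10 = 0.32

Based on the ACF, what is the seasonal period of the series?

5

The largest autocorrelation is r_5 = 0.59; the remaining lags stay at or below 0.41. The elevated value at lag 1 (0.41), dropping to 0.18 at lag 2, reflects decaying short-term dependence rather than seasonality.
The dominant spike at lag 5 indicates a seasonal period of 5.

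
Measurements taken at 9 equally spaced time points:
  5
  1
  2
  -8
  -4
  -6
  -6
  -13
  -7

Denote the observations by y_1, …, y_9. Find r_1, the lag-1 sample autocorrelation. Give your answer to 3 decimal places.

Mean ȳ = (5 + 1 + 2 − 8 − 4 − 6 − 6 − 13 − 7)/9 = -4.0000
Numerator Σ_{t=1}^{8}(y_t−ȳ)(y_{t+1}−ȳ) = 100.0000
Denominator Σ(y_t−ȳ)² = 256.0000
r_1 = 100.0000 / 256.0000 = 0.391

0.391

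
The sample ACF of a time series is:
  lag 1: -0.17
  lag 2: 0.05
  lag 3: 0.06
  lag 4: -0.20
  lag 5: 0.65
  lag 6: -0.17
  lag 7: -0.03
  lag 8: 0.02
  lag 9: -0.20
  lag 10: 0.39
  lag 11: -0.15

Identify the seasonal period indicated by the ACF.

The largest autocorrelation is r_5 = 0.65, with a weaker echo at lag 10 (0.39); the remaining lags stay at or below 0.06.
The dominant spike at lag 5 indicates a seasonal period of 5.

5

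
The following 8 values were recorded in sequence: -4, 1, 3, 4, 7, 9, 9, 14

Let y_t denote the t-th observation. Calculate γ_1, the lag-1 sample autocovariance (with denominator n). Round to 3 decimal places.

12.842

Mean ȳ = (-4 + 1 + 3 + 4 + 7 + 9 + 9 + 14)/8 = 5.3750
Deviations: -9.3750, -4.3750, -2.3750, -1.3750, 1.6250, 3.6250, 3.6250, 8.6250
Σ_{t=1}^{7}(y_t−ȳ)(y_{t+1}−ȳ) = 102.7344
γ_1 = 102.7344 / 8 = 12.842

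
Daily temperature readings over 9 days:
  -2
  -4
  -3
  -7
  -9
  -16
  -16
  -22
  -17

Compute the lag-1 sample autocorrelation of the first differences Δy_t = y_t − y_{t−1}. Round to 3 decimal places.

-0.480

First differences Δy: -2, 1, -4, -2, -7, 0, -6, 5
Mean of differences = -1.8750
Numerator Σ(Δy_t−Δȳ)(Δy_{t+1}−Δȳ) = -51.2656
Denominator Σ(Δy_t−Δȳ)² = 106.8750
r_1(Δy) = -51.2656 / 106.8750 = -0.480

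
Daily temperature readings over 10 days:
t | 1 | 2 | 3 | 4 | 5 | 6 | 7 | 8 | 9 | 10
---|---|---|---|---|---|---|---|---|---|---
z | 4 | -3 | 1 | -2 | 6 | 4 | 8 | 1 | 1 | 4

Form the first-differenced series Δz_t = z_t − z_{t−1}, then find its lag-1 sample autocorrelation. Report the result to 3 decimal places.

First differences Δz: -7, 4, -3, 8, -2, 4, -7, 0, 3
Mean of differences = 0.0000
Numerator Σ(Δz_t−Δz̄)(Δz_{t+1}−Δz̄) = -116.0000
Denominator Σ(Δz_t−Δz̄)² = 216.0000
r_1(Δz) = -116.0000 / 216.0000 = -0.537

-0.537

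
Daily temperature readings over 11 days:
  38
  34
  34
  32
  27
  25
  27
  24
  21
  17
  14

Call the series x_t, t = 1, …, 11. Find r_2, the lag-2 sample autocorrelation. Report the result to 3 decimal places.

Mean x̄ = (38 + 34 + 34 + 32 + 27 + 25 + 27 + 24 + 21 + 17 + 14)/11 = 26.6364
Numerator Σ_{t=1}^{9}(x_t−x̄)(x_{t+2}−x̄) = 216.0992
Denominator Σ(x_t−x̄)² = 560.5455
r_2 = 216.0992 / 560.5455 = 0.386

0.386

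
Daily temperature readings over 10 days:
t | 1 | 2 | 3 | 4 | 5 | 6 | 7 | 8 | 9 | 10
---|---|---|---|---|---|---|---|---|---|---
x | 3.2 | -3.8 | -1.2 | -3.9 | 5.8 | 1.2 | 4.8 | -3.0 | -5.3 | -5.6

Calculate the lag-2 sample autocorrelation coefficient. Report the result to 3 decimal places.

0.103

Mean x̄ = (3.2 − 3.8 − 1.2 − 3.9 + 5.8 + 1.2 + 4.8 − 3.0 − 5.3 − 5.6)/10 = -0.7800
Numerator Σ_{t=1}^{8}(x_t−x̄)(x_{t+2}−x̄) = 16.6092
Denominator Σ(x_t−x̄)² = 161.8160
r_2 = 16.6092 / 161.8160 = 0.103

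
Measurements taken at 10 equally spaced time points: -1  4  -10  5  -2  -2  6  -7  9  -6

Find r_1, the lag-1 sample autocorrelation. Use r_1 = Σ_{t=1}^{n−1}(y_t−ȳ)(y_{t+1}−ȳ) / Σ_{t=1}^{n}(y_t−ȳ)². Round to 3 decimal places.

Mean ȳ = (-1 + 4 − 10 + 5 − 2 − 2 + 6 − 7 + 9 − 6)/10 = -0.4000
Numerator Σ_{t=1}^{9}(y_t−ȳ)(y_{t+1}−ȳ) = -269.9600
Denominator Σ(y_t−ȳ)² = 350.4000
r_1 = -269.9600 / 350.4000 = -0.770

-0.770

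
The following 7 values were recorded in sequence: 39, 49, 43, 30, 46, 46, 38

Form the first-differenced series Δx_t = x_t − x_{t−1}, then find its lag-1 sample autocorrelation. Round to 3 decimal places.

First differences Δx: 10, -6, -13, 16, 0, -8
Mean of differences = -0.1667
Numerator Σ(Δx_t−Δx̄)(Δx_{t+1}−Δx̄) = -190.5278
Denominator Σ(Δx_t−Δx̄)² = 624.8333
r_1(Δx) = -190.5278 / 624.8333 = -0.305

-0.305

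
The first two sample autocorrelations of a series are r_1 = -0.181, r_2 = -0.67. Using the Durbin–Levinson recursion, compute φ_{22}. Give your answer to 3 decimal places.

φ_{22} = (r_2 − r_1²) / (1 − r_1²)
r_1² = (-0.181)² = 0.032761
Numerator = -0.67 − 0.0328 = -0.7028; denominator = 1 − 0.0328 = 0.9672
φ_{22} = -0.7028 / 0.9672 = -0.727

-0.727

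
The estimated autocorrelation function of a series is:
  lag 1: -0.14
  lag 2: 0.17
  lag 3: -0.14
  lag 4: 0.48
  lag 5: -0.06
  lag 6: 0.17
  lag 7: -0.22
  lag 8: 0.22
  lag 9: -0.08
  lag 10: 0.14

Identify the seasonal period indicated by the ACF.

4

The largest autocorrelation is r_4 = 0.48, with a weaker echo at lag 8 (0.22); the remaining lags stay at or below 0.17.
The dominant spike at lag 4 indicates a seasonal period of 4.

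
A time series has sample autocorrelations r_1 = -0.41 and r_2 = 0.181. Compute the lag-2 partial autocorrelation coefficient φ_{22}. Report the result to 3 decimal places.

0.016

φ_{22} = (r_2 − r_1²) / (1 − r_1²)
r_1² = (-0.41)² = 0.1681
Numerator = 0.181 − 0.1681 = 0.0129; denominator = 1 − 0.1681 = 0.8319
φ_{22} = 0.0129 / 0.8319 = 0.016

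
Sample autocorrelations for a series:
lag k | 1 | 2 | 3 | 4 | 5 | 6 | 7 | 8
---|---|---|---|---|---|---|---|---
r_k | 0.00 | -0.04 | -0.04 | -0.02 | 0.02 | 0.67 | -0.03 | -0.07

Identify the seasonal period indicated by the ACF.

The largest autocorrelation is r_6 = 0.67; the remaining lags stay at or below 0.02.
The dominant spike at lag 6 indicates a seasonal period of 6.

6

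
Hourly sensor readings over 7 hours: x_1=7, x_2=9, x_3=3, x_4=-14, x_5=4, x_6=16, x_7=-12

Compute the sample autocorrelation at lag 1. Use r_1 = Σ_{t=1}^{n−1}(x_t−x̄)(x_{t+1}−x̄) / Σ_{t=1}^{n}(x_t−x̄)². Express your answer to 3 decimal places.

-0.238

Mean x̄ = (7 + 9 + 3 − 14 + 4 + 16 − 12)/7 = 1.8571
Σ(x_t−x̄)(x_{t+1}−x̄) = (36.7347) + (8.1633) + (-18.1224) + (-33.9796) + (30.3061) + (-195.9796) = -172.8776
Denominator Σ(x_t−x̄)² = 726.8571
r_1 = -172.8776 / 726.8571 = -0.238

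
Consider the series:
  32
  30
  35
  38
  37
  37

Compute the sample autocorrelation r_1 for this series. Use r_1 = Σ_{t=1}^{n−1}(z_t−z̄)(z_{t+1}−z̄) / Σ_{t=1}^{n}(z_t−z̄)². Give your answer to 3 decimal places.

0.491

Mean z̄ = (32 + 30 + 35 + 38 + 37 + 37)/6 = 34.8333
Deviations from mean: -2.8333, -4.8333, 0.1667, 3.1667, 2.1667, 2.1667
Σ(z_t−z̄)(z_{t+1}−z̄) = (13.6944) + (-0.8056) + (0.5278) + (6.8611) + (4.6944) = 24.9722
Denominator Σ(z_t−z̄)² = 50.8333
r_1 = 24.9722 / 50.8333 = 0.491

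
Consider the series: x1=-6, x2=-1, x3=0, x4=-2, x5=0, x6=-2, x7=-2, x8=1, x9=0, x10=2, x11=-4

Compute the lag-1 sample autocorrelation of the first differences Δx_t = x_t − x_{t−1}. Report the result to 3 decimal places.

-0.258

First differences Δx: 5, 1, -2, 2, -2, 0, 3, -1, 2, -6
Mean of differences = 0.2000
Numerator Σ(Δx_t−Δx̄)(Δx_{t+1}−Δx̄) = -22.6400
Denominator Σ(Δx_t−Δx̄)² = 87.6000
r_1(Δx) = -22.6400 / 87.6000 = -0.258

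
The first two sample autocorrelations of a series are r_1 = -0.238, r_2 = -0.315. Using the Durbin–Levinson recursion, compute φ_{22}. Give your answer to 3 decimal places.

φ_{22} = (r_2 − r_1²) / (1 − r_1²)
r_1² = (-0.238)² = 0.056644
Numerator = -0.315 − 0.0566 = -0.3716; denominator = 1 − 0.0566 = 0.9434
φ_{22} = -0.3716 / 0.9434 = -0.394

-0.394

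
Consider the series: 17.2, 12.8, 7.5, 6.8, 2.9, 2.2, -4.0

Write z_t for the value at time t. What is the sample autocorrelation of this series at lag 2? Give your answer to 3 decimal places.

Mean z̄ = (17.2 + 12.8 + 7.5 + 6.8 + 2.9 + 2.2 − 4.0)/7 = 6.4857
Deviations from mean: 10.7143, 6.3143, 1.0143, 0.3143, -3.5857, -4.2857, -10.4857
Numerator Σ_{t=1}^{5}(z_t−z̄)(z_{t+2}−z̄) = 45.4667
Denominator Σ(z_t−z̄)² = 296.9686
r_2 = 45.4667 / 296.9686 = 0.153

0.153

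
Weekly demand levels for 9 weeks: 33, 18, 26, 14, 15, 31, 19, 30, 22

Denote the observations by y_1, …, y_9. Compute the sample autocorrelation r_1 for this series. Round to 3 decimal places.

-0.367

Mean ȳ = (33 + 18 + 26 + 14 + 15 + 31 + 19 + 30 + 22)/9 = 23.1111
Numerator Σ_{t=1}^{8}(y_t−ȳ)(y_{t+1}−ȳ) = -150.1235
Denominator Σ(y_t−ȳ)² = 408.8889
r_1 = -150.1235 / 408.8889 = -0.367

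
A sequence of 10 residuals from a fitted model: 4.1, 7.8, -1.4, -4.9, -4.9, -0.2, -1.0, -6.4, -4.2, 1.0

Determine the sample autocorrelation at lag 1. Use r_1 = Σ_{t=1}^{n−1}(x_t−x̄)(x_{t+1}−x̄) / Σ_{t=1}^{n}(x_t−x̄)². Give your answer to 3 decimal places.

0.370

Mean x̄ = (4.1 + 7.8 − 1.4 − 4.9 − 4.9 − 0.2 − 1.0 − 6.4 − 4.2 + 1.0)/10 = -1.0100
Numerator Σ_{t=1}^{9}(x_t−x̄)(x_{t+1}−x̄) = 65.8179
Denominator Σ(x_t−x̄)² = 178.0690
r_1 = 65.8179 / 178.0690 = 0.370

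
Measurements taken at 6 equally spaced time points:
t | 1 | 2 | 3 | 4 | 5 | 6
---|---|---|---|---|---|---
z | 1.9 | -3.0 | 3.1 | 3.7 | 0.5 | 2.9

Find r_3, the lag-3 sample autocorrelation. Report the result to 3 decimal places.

0.248

Mean z̄ = (1.9 − 3.0 + 3.1 + 3.7 + 0.5 + 2.9)/6 = 1.5167
Deviations from mean: 0.3833, -4.5167, 1.5833, 2.1833, -1.0167, 1.3833
Numerator Σ_{t=1}^{3}(z_t−z̄)(z_{t+3}−z̄) = 7.6192
Denominator Σ(z_t−z̄)² = 30.7683
r_3 = 7.6192 / 30.7683 = 0.248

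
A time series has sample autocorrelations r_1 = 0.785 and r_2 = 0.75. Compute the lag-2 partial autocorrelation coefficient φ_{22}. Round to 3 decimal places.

φ_{22} = (r_2 − r_1²) / (1 − r_1²)
r_1² = (0.785)² = 0.616225
Numerator = 0.75 − 0.6162 = 0.1338; denominator = 1 − 0.6162 = 0.3838
φ_{22} = 0.1338 / 0.3838 = 0.349

0.349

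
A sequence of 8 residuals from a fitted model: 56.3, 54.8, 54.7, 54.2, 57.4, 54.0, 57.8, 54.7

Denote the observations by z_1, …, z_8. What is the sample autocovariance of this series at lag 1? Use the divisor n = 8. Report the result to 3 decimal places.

-1.196

Mean z̄ = (56.3 + 54.8 + 54.7 + 54.2 + 57.4 + 54.0 + 57.8 + 54.7)/8 = 55.4875
Σ_{t=1}^{7}(z_t−z̄)(z_{t+1}−z̄) = -9.5714
γ_1 = -9.5714 / 8 = -1.196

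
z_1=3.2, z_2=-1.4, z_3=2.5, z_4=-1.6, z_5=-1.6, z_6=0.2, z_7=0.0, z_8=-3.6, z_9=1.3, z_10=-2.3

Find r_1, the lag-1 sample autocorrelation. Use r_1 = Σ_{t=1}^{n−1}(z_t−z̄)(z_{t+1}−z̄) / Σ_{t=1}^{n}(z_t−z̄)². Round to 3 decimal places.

Mean z̄ = (3.2 − 1.4 + 2.5 − 1.6 − 1.6 + 0.2 + 0.0 − 3.6 + 1.3 − 2.3)/10 = -0.3300
Numerator Σ_{t=1}^{9}(z_t−z̄)(z_{t+1}−z̄) = -18.9049
Denominator Σ(z_t−z̄)² = 42.4610
r_1 = -18.9049 / 42.4610 = -0.445

-0.445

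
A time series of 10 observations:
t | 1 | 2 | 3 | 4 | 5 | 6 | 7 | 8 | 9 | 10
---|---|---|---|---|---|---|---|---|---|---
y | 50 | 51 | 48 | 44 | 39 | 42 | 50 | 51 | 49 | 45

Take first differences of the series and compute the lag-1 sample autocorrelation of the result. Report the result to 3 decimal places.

0.356

First differences Δy: 1, -3, -4, -5, 3, 8, 1, -2, -4
Mean of differences = -0.5556
Numerator Σ(Δy_t−Δȳ)(Δy_{t+1}−Δȳ) = 50.5802
Denominator Σ(Δy_t−Δȳ)² = 142.2222
r_1(Δy) = 50.5802 / 142.2222 = 0.356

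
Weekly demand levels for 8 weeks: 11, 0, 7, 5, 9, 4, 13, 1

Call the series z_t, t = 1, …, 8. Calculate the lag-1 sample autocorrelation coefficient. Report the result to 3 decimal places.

-0.639

Mean z̄ = (11 + 0 + 7 + 5 + 9 + 4 + 13 + 1)/8 = 6.2500
Deviations from mean: 4.7500, -6.2500, 0.7500, -1.2500, 2.7500, -2.2500, 6.7500, -5.2500
Numerator Σ_{t=1}^{7}(z_t−z̄)(z_{t+1}−z̄) = -95.5625
Denominator Σ(z_t−z̄)² = 149.5000
r_1 = -95.5625 / 149.5000 = -0.639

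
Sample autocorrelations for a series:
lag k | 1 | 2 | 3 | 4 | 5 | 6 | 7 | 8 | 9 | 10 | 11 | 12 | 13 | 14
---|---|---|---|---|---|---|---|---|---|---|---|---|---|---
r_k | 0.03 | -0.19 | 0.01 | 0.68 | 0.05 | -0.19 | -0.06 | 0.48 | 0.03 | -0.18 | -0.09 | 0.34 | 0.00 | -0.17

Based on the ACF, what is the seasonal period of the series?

4

The largest autocorrelation is r_4 = 0.68, with weaker echoes at lags 8 (0.48) and 12 (0.34); the remaining lags stay at or below 0.05.
The dominant spike at lag 4 indicates a seasonal period of 4.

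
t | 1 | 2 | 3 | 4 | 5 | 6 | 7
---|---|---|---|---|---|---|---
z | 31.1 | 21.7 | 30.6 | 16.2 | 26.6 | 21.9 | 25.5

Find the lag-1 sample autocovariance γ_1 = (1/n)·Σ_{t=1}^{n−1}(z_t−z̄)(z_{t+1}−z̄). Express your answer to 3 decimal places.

Mean z̄ = (31.1 + 21.7 + 30.6 + 16.2 + 26.6 + 21.9 + 25.5)/7 = 24.8000
Σ_{t=1}^{6}(z_t−z̄)(z_{t+1}−z̄) = -110.1200
γ_1 = -110.1200 / 7 = -15.731

-15.731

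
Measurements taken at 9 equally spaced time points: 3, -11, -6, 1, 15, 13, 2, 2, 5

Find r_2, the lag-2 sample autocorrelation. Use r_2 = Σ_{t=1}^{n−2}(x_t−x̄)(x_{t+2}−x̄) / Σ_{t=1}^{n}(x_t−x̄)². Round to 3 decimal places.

-0.228

Mean x̄ = (3 − 11 − 6 + 1 + 15 + 13 + 2 + 2 + 5)/9 = 2.6667
Σ(x_t−x̄)(x_{t+2}−x̄) = (-2.8889) + (22.7778) + (-106.8889) + (-17.2222) + (-8.2222) + (-6.8889) + (-1.5556) = -120.8889
Denominator Σ(x_t−x̄)² = 530.0000
r_2 = -120.8889 / 530.0000 = -0.228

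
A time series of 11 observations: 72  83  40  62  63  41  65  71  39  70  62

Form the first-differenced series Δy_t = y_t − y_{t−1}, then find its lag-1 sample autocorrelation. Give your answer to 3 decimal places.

First differences Δy: 11, -43, 22, 1, -22, 24, 6, -32, 31, -8
Mean of differences = -1.0000
Numerator Σ(Δy_t−Δȳ)(Δy_{t+1}−Δȳ) = -3249.0000
Denominator Σ(Δy_t−Δȳ)² = 5590.0000
r_1(Δy) = -3249.0000 / 5590.0000 = -0.581

-0.581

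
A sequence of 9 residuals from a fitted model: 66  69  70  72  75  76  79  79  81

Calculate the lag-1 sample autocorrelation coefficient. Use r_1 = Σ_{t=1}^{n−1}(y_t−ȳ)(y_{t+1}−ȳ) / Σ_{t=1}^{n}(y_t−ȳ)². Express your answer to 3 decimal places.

Mean ȳ = (66 + 69 + 70 + 72 + 75 + 76 + 79 + 79 + 81)/9 = 74.1111
Numerator Σ_{t=1}^{8}(y_t−ȳ)(y_{t+1}−ȳ) = 137.7654
Denominator Σ(y_t−ȳ)² = 212.8889
r_1 = 137.7654 / 212.8889 = 0.647

0.647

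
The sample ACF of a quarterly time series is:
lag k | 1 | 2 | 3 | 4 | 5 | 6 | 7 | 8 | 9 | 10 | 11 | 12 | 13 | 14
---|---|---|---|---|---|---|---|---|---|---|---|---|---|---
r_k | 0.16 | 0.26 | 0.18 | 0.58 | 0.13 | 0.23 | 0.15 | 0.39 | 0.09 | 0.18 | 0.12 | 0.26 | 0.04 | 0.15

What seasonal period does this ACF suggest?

4

The largest autocorrelation is r_4 = 0.58, with a weaker echo at lag 8 (0.39); the remaining lags stay at or below 0.26.
The dominant spike at lag 4 indicates a seasonal period of 4.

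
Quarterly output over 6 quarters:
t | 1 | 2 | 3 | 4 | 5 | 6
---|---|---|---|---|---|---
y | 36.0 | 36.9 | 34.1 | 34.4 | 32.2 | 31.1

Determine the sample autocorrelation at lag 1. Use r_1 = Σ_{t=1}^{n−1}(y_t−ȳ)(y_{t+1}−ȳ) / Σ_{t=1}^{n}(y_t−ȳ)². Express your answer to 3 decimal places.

0.432

Mean ȳ = (36.0 + 36.9 + 34.1 + 34.4 + 32.2 + 31.1)/6 = 34.1167
Deviations from mean: 1.8833, 2.7833, -0.0167, 0.2833, -1.9167, -3.0167
Σ(y_t−ȳ)(y_{t+1}−ȳ) = (5.2419) + (-0.0464) + (-0.0047) + (-0.5431) + (5.7819) = 10.4297
Denominator Σ(y_t−ȳ)² = 24.1483
r_1 = 10.4297 / 24.1483 = 0.432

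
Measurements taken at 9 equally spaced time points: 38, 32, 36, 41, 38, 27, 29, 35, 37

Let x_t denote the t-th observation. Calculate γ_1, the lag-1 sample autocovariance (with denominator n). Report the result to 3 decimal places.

Mean x̄ = (38 + 32 + 36 + 41 + 38 + 27 + 29 + 35 + 37)/9 = 34.7778
Σ_{t=1}^{8}(x_t−x̄)(x_{t+1}−x̄) = 34.3951
γ_1 = 34.3951 / 9 = 3.822

3.822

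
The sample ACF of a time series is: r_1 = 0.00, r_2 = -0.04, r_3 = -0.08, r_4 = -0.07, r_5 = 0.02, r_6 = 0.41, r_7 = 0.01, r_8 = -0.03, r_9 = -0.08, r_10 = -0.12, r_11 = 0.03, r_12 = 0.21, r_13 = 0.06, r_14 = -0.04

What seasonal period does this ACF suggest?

The largest autocorrelation is r_6 = 0.41, with a weaker echo at lag 12 (0.21); the remaining lags stay at or below 0.06.
The dominant spike at lag 6 indicates a seasonal period of 6.

6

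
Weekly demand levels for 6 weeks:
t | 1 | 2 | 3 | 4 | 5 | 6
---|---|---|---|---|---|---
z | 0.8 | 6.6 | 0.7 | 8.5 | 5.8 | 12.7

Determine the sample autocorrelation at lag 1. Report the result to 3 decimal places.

Mean z̄ = (0.8 + 6.6 + 0.7 + 8.5 + 5.8 + 12.7)/6 = 5.8500
Deviations from mean: -5.0500, 0.7500, -5.1500, 2.6500, -0.0500, 6.8500
Σ(z_t−z̄)(z_{t+1}−z̄) = (-3.7875) + (-3.8625) + (-13.6475) + (-0.1325) + (-0.3425) = -21.7725
Denominator Σ(z_t−z̄)² = 106.5350
r_1 = -21.7725 / 106.5350 = -0.204

-0.204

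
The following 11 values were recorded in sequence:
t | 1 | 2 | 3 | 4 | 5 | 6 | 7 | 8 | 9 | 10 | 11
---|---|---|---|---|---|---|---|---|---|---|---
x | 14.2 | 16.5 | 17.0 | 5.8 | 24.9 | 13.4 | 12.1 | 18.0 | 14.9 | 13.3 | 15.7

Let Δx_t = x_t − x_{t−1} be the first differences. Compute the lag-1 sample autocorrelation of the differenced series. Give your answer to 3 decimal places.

-0.656

First differences Δx: 2.3, 0.5, -11.2, 19.1, -11.5, -1.3, 5.9, -3.1, -1.6, 2.4
Mean of differences = 0.1500
Numerator Σ(Δx_t−Δx̄)(Δx_{t+1}−Δx̄) = -447.4525
Denominator Σ(Δx_t−Δx̄)² = 682.2450
r_1(Δx) = -447.4525 / 682.2450 = -0.656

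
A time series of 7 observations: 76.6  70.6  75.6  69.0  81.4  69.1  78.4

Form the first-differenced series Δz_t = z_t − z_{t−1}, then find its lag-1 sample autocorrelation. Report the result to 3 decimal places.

First differences Δz: -6.0, 5.0, -6.6, 12.4, -12.3, 9.3
Mean of differences = 0.3000
Numerator Σ(Δz_t−Δz̄)(Δz_{t+1}−Δz̄) = -411.3900
Denominator Σ(Δz_t−Δz̄)² = 495.5600
r_1(Δz) = -411.3900 / 495.5600 = -0.830

-0.830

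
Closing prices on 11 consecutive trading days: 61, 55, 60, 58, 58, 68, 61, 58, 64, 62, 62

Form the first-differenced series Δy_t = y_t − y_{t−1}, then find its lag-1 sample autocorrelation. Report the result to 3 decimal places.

-0.455

First differences Δy: -6, 5, -2, 0, 10, -7, -3, 6, -2, 0
Mean of differences = 0.1000
Numerator Σ(Δy_t−Δȳ)(Δy_{t+1}−Δȳ) = -119.7100
Denominator Σ(Δy_t−Δȳ)² = 262.9000
r_1(Δy) = -119.7100 / 262.9000 = -0.455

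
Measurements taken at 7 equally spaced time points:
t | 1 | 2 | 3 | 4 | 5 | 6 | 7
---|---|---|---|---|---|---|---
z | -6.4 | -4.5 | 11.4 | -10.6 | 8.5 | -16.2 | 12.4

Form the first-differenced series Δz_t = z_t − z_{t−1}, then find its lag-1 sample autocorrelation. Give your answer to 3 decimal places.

-0.764

First differences Δz: 1.9, 15.9, -22.0, 19.1, -24.7, 28.6
Mean of differences = 3.1333
Numerator Σ(Δz_t−Δz̄)(Δz_{t+1}−Δz̄) = -1891.1378
Denominator Σ(Δz_t−Δz̄)² = 2474.3733
r_1(Δz) = -1891.1378 / 2474.3733 = -0.764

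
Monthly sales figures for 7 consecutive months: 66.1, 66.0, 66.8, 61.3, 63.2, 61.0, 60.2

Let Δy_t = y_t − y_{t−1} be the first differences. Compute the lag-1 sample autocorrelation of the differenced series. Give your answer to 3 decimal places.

-0.680

First differences Δy: -0.1, 0.8, -5.5, 1.9, -2.2, -0.8
Mean of differences = -0.9833
Numerator Σ(Δy_t−Δȳ)(Δy_{t+1}−Δȳ) = -23.2336
Denominator Σ(Δy_t−Δȳ)² = 34.1883
r_1(Δy) = -23.2336 / 34.1883 = -0.680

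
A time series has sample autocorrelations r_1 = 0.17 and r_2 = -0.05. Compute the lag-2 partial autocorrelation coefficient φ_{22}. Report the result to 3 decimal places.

φ_{22} = (r_2 − r_1²) / (1 − r_1²)
r_1² = (0.17)² = 0.0289
Numerator = -0.05 − 0.0289 = -0.0789; denominator = 1 − 0.0289 = 0.9711
φ_{22} = -0.0789 / 0.9711 = -0.081

-0.081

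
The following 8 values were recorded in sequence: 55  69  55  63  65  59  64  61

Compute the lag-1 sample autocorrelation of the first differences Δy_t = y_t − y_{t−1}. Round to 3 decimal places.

First differences Δy: 14, -14, 8, 2, -6, 5, -3
Mean of differences = 0.8571
Numerator Σ(Δy_t−Δȳ)(Δy_{t+1}−Δȳ) = -345.4490
Denominator Σ(Δy_t−Δȳ)² = 524.8571
r_1(Δy) = -345.4490 / 524.8571 = -0.658

-0.658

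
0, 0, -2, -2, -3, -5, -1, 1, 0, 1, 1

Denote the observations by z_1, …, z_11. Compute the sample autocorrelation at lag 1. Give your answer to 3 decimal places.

0.519

Mean z̄ = (0 + 0 − 2 − 2 − 3 − 5 − 1 + 1 + 0 + 1 + 1)/11 = -0.9091
Numerator Σ_{t=1}^{10}(z_t−z̄)(z_{t+1}−z̄) = 19.1736
Denominator Σ(z_t−z̄)² = 36.9091
r_1 = 19.1736 / 36.9091 = 0.519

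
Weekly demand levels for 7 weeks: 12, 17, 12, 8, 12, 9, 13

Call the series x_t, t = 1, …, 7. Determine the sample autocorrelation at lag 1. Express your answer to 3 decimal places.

Mean x̄ = (12 + 17 + 12 + 8 + 12 + 9 + 13)/7 = 11.8571
Deviations from mean: 0.1429, 5.1429, 0.1429, -3.8571, 0.1429, -2.8571, 1.1429
Σ(x_t−x̄)(x_{t+1}−x̄) = (0.7347) + (0.7347) + (-0.5510) + (-0.5510) + (-0.4082) + (-3.2653) = -3.3061
Denominator Σ(x_t−x̄)² = 50.8571
r_1 = -3.3061 / 50.8571 = -0.065

-0.065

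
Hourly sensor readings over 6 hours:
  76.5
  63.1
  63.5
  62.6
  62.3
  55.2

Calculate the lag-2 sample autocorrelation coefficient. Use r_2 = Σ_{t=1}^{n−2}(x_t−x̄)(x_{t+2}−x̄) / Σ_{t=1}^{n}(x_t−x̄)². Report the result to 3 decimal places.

0.033

Mean x̄ = (76.5 + 63.1 + 63.5 + 62.6 + 62.3 + 55.2)/6 = 63.8667
Deviations from mean: 12.6333, -0.7667, -0.3667, -1.2667, -1.5667, -8.6667
Σ(x_t−x̄)(x_{t+2}−x̄) = (-4.6322) + (0.9711) + (0.5744) + (10.9778) = 7.8911
Denominator Σ(x_t−x̄)² = 239.4933
r_2 = 7.8911 / 239.4933 = 0.033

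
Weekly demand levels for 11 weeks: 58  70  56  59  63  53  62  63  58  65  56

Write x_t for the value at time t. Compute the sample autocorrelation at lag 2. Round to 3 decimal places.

Mean x̄ = (58 + 70 + 56 + 59 + 63 + 53 + 62 + 63 + 58 + 65 + 56)/11 = 60.2727
Numerator Σ_{t=1}^{9}(x_t−x̄)(x_{t+2}−x̄) = -1.5124
Denominator Σ(x_t−x̄)² = 236.1818
r_2 = -1.5124 / 236.1818 = -0.006

-0.006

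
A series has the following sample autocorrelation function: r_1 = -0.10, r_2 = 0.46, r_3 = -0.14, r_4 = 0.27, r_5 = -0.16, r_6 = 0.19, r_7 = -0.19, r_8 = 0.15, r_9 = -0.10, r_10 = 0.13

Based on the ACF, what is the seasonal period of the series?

2

The largest autocorrelation is r_2 = 0.46, with weaker echoes at lags 4 (0.27), 6 (0.19) and 8 (0.15); the remaining lags stay at or below 0.13.
The dominant spike at lag 2 indicates a seasonal period of 2.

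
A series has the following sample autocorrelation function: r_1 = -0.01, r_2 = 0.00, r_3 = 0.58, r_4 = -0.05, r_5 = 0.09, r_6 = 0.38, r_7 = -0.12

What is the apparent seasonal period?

The largest autocorrelation is r_3 = 0.58, with a weaker echo at lag 6 (0.38); the remaining lags stay at or below 0.09.
The dominant spike at lag 3 indicates a seasonal period of 3.

3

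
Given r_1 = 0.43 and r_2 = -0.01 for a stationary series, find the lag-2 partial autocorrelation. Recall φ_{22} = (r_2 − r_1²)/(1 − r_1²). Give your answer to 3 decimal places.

-0.239

φ_{22} = (r_2 − r_1²) / (1 − r_1²)
r_1² = (0.43)² = 0.1849
Numerator = -0.01 − 0.1849 = -0.1949; denominator = 1 − 0.1849 = 0.8151
φ_{22} = -0.1949 / 0.8151 = -0.239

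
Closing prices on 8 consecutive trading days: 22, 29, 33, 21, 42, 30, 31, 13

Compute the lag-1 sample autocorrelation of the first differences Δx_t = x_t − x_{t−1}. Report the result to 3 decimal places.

First differences Δx: 7, 4, -12, 21, -12, 1, -18
Mean of differences = -1.2857
Numerator Σ(Δx_t−Δx̄)(Δx_{t+1}−Δx̄) = -553.0816
Denominator Σ(Δx_t−Δx̄)² = 1107.4286
r_1(Δx) = -553.0816 / 1107.4286 = -0.499

-0.499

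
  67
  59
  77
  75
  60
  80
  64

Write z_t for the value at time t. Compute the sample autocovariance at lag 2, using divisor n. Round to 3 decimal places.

Mean z̄ = (67 + 59 + 77 + 75 + 60 + 80 + 64)/7 = 68.8571
Σ_{t=1}^{5}(z_t−z̄)(z_{t+2}−z̄) = -36.3265
γ_2 = -36.3265 / 7 = -5.190

-5.190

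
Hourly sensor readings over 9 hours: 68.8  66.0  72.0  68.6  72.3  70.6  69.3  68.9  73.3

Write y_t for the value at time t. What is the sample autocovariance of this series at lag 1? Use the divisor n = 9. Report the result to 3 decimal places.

Mean ȳ = (68.8 + 66.0 + 72.0 + 68.6 + 72.3 + 70.6 + 69.3 + 68.9 + 73.3)/9 = 69.9778
Σ_{t=1}^{8}(y_t−ȳ)(y_{t+1}−ȳ) = -11.1716
γ_1 = -11.1716 / 9 = -1.241

-1.241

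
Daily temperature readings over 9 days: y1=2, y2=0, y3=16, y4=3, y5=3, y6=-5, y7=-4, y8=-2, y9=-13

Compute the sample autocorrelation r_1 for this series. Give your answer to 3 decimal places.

0.195

Mean ȳ = (2 + 0 + 16 + 3 + 3 − 5 − 4 − 2 − 13)/9 = 0.0000
Numerator Σ_{t=1}^{8}(y_t−ȳ)(y_{t+1}−ȳ) = 96.0000
Denominator Σ(y_t−ȳ)² = 492.0000
r_1 = 96.0000 / 492.0000 = 0.195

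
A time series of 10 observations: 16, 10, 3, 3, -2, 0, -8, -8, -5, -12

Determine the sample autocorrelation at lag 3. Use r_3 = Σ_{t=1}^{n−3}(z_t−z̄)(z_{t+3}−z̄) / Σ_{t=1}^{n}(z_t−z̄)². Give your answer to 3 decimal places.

Mean z̄ = (16 + 10 + 3 + 3 − 2 + 0 − 8 − 8 − 5 − 12)/10 = -0.3000
Σ(z_t−z̄)(z_{t+3}−z̄) = (53.7900) + (-17.5100) + (0.9900) + (-25.4100) + (13.0900) + (-1.4100) + (90.0900) = 113.6300
Denominator Σ(z_t−z̄)² = 674.1000
r_3 = 113.6300 / 674.1000 = 0.169

0.169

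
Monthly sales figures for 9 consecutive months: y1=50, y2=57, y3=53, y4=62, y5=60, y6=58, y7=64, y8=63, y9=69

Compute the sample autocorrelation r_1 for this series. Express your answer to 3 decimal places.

0.246

Mean ȳ = (50 + 57 + 53 + 62 + 60 + 58 + 64 + 63 + 69)/9 = 59.5556
Numerator Σ_{t=1}^{8}(y_t−ȳ)(y_{t+1}−ȳ) = 66.4691
Denominator Σ(y_t−ȳ)² = 270.2222
r_1 = 66.4691 / 270.2222 = 0.246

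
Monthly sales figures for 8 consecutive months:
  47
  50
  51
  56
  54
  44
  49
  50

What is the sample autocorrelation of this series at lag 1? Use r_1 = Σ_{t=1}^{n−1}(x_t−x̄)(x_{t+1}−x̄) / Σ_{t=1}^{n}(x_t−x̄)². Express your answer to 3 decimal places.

0.116

Mean x̄ = (47 + 50 + 51 + 56 + 54 + 44 + 49 + 50)/8 = 50.1250
Deviations from mean: -3.1250, -0.1250, 0.8750, 5.8750, 3.8750, -6.1250, -1.1250, -0.1250
Σ(x_t−x̄)(x_{t+1}−x̄) = (0.3906) + (-0.1094) + (5.1406) + (22.7656) + (-23.7344) + (6.8906) + (0.1406) = 11.4844
Denominator Σ(x_t−x̄)² = 98.8750
r_1 = 11.4844 / 98.8750 = 0.116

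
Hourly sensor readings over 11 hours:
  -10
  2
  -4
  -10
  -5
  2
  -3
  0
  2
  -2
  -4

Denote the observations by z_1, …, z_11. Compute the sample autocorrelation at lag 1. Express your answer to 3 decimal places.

Mean z̄ = (-10 + 2 − 4 − 10 − 5 + 2 − 3 + 0 + 2 − 2 − 4)/11 = -2.9091
Numerator Σ_{t=1}^{10}(z_t−z̄)(z_{t+1}−z̄) = -10.8264
Denominator Σ(z_t−z̄)² = 188.9091
r_1 = -10.8264 / 188.9091 = -0.057

-0.057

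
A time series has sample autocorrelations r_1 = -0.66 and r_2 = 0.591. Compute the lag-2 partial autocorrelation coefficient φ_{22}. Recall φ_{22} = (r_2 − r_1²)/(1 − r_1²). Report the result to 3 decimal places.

φ_{22} = (r_2 − r_1²) / (1 − r_1²)
r_1² = (-0.66)² = 0.4356
Numerator = 0.591 − 0.4356 = 0.1554; denominator = 1 − 0.4356 = 0.5644
φ_{22} = 0.1554 / 0.5644 = 0.275

0.275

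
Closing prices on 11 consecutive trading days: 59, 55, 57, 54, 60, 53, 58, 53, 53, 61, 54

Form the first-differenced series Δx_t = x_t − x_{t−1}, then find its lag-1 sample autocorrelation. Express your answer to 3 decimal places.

-0.682

First differences Δx: -4, 2, -3, 6, -7, 5, -5, 0, 8, -7
Mean of differences = -0.5000
Numerator Σ(Δx_t−Δx̄)(Δx_{t+1}−Δx̄) = -187.2500
Denominator Σ(Δx_t−Δx̄)² = 274.5000
r_1(Δx) = -187.2500 / 274.5000 = -0.682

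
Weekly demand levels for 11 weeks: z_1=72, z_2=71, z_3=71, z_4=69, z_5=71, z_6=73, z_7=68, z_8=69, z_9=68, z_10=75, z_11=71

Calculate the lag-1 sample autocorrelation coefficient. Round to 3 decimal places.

Mean z̄ = (72 + 71 + 71 + 69 + 71 + 73 + 68 + 69 + 68 + 75 + 71)/11 = 70.7273
Numerator Σ_{t=1}^{10}(z_t−z̄)(z_{t+1}−z̄) = -7.1653
Denominator Σ(z_t−z̄)² = 46.1818
r_1 = -7.1653 / 46.1818 = -0.155

-0.155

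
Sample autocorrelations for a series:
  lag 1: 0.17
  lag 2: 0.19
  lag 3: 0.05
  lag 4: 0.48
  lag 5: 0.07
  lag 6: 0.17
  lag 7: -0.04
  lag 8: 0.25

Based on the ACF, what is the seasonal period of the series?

The largest autocorrelation is r_4 = 0.48, with a weaker echo at lag 8 (0.25); the remaining lags stay at or below 0.19.
The dominant spike at lag 4 indicates a seasonal period of 4.

4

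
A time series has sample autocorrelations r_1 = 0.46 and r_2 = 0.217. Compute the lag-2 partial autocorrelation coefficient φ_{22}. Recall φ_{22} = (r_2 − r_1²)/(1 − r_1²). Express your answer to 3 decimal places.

0.007

φ_{22} = (r_2 − r_1²) / (1 − r_1²)
r_1² = (0.46)² = 0.2116
Numerator = 0.217 − 0.2116 = 0.0054; denominator = 1 − 0.2116 = 0.7884
φ_{22} = 0.0054 / 0.7884 = 0.007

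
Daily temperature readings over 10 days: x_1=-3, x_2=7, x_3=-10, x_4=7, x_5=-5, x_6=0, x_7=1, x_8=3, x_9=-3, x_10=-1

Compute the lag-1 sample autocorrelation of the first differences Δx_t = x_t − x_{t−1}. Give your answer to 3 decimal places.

First differences Δx: 10, -17, 17, -12, 5, 1, 2, -6, 2
Mean of differences = 0.2222
Numerator Σ(Δx_t−Δx̄)(Δx_{t+1}−Δx̄) = -737.8272
Denominator Σ(Δx_t−Δx̄)² = 891.5556
r_1(Δx) = -737.8272 / 891.5556 = -0.828

-0.828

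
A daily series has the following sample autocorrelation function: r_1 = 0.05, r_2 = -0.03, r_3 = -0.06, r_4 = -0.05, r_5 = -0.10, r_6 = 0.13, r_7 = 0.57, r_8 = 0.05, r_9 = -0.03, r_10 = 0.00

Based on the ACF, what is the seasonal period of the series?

The largest autocorrelation is r_7 = 0.57; the remaining lags stay at or below 0.13.
The dominant spike at lag 7 indicates a seasonal period of 7.

7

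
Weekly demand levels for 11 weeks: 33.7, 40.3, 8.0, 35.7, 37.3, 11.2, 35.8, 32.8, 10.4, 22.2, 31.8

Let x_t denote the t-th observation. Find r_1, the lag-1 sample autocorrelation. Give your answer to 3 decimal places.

-0.365

Mean x̄ = (33.7 + 40.3 + 8.0 + 35.7 + 37.3 + 11.2 + 35.8 + 32.8 + 10.4 + 22.2 + 31.8)/11 = 27.2000
Numerator Σ_{t=1}^{10}(x_t−x̄)(x_{t+1}−x̄) = -527.8400
Denominator Σ(x_t−x̄)² = 1446.4800
r_1 = -527.8400 / 1446.4800 = -0.365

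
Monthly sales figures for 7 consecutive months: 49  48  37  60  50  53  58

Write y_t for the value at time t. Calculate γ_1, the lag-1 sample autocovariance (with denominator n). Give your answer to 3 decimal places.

-11.012

Mean ȳ = (49 + 48 + 37 + 60 + 50 + 53 + 58)/7 = 50.7143
Deviations: -1.7143, -2.7143, -13.7143, 9.2857, -0.7143, 2.2857, 7.2857
Σ_{t=1}^{6}(y_t−ȳ)(y_{t+1}−ȳ) = -77.0816
γ_1 = -77.0816 / 7 = -11.012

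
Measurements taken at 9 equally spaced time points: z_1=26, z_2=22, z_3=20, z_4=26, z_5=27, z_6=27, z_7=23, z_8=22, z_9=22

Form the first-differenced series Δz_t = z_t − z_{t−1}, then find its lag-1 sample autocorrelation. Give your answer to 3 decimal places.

0.080

First differences Δz: -4, -2, 6, 1, 0, -4, -1, 0
Mean of differences = -0.5000
Numerator Σ(Δz_t−Δz̄)(Δz_{t+1}−Δz̄) = 5.7500
Denominator Σ(Δz_t−Δz̄)² = 72.0000
r_1(Δz) = 5.7500 / 72.0000 = 0.080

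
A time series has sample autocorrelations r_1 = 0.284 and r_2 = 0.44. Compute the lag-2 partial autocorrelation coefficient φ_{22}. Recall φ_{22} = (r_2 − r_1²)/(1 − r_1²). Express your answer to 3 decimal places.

φ_{22} = (r_2 − r_1²) / (1 − r_1²)
r_1² = (0.284)² = 0.080656
Numerator = 0.44 − 0.0807 = 0.3593; denominator = 1 − 0.0807 = 0.9193
φ_{22} = 0.3593 / 0.9193 = 0.391

0.391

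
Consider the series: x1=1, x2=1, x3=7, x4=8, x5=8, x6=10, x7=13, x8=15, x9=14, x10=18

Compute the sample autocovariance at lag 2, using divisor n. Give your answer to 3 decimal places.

9.700

Mean x̄ = (1 + 1 + 7 + 8 + 8 + 10 + 13 + 15 + 14 + 18)/10 = 9.5000
Σ_{t=1}^{8}(x_t−x̄)(x_{t+2}−x̄) = 97.0000
γ_2 = 97.0000 / 10 = 9.700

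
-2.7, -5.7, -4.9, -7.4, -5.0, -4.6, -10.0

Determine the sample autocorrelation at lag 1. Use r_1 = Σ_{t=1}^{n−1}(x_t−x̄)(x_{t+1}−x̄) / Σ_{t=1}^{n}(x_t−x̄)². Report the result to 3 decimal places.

Mean x̄ = (-2.7 − 5.7 − 4.9 − 7.4 − 5.0 − 4.6 − 10.0)/7 = -5.7571
Numerator Σ_{t=1}^{6}(x_t−x̄)(x_{t+1}−x̄) = -6.4618
Denominator Σ(x_t−x̄)² = 32.6971
r_1 = -6.4618 / 32.6971 = -0.198

-0.198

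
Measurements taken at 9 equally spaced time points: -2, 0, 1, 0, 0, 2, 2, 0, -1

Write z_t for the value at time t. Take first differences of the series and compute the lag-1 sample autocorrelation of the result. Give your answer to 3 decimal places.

First differences Δz: 2, 1, -1, 0, 2, 0, -2, -1
Mean of differences = 0.1250
Numerator Σ(Δz_t−Δz̄)(Δz_{t+1}−Δz̄) = 2.9844
Denominator Σ(Δz_t−Δz̄)² = 14.8750
r_1(Δz) = 2.9844 / 14.8750 = 0.201

0.201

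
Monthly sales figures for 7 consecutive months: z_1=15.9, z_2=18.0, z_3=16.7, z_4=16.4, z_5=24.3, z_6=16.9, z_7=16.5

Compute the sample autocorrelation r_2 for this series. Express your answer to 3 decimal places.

-0.244

Mean z̄ = (15.9 + 18.0 + 16.7 + 16.4 + 24.3 + 16.9 + 16.5)/7 = 17.8143
Deviations from mean: -1.9143, 0.1857, -1.1143, -1.4143, 6.4857, -0.9143, -1.3143
Σ(z_t−z̄)(z_{t+2}−z̄) = (2.1331) + (-0.2627) + (-7.2269) + (1.2931) + (-8.5241) = -12.5876
Denominator Σ(z_t−z̄)² = 51.5686
r_2 = -12.5876 / 51.5686 = -0.244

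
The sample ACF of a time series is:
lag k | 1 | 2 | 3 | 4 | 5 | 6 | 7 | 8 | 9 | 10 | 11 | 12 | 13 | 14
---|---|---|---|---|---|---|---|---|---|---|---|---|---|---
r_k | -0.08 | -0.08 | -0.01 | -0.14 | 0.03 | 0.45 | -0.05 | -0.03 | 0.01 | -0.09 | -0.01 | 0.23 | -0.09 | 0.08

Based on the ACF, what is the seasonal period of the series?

The largest autocorrelation is r_6 = 0.45, with a weaker echo at lag 12 (0.23); the remaining lags stay at or below 0.08.
The dominant spike at lag 6 indicates a seasonal period of 6.

6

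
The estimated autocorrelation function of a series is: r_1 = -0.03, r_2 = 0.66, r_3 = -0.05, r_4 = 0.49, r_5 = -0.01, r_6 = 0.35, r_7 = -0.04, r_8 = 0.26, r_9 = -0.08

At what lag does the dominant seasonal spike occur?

2

The largest autocorrelation is r_2 = 0.66, with weaker echoes at lags 4 (0.49), 6 (0.35) and 8 (0.26); the remaining lags stay at or below -0.01.
The dominant spike at lag 2 indicates a seasonal period of 2.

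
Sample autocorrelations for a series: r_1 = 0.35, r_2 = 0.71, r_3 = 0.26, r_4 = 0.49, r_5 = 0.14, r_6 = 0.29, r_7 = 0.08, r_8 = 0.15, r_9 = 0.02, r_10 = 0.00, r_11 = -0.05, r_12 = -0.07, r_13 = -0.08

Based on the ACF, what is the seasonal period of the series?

The largest autocorrelation is r_2 = 0.71, with a weaker echo at lag 4 (0.49); the remaining lags stay at or below 0.35.
The dominant spike at lag 2 indicates a seasonal period of 2.

2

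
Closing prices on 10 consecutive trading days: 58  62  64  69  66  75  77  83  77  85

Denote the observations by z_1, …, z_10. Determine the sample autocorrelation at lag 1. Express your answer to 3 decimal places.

0.575

Mean z̄ = (58 + 62 + 64 + 69 + 66 + 75 + 77 + 83 + 77 + 85)/10 = 71.6000
Numerator Σ_{t=1}^{9}(z_t−z̄)(z_{t+1}−z̄) = 432.6400
Denominator Σ(z_t−z̄)² = 752.4000
r_1 = 432.6400 / 752.4000 = 0.575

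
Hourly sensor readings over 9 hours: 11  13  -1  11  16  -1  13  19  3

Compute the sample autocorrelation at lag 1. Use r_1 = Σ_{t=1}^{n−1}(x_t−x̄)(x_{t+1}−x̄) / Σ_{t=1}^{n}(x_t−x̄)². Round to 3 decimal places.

Mean x̄ = (11 + 13 − 1 + 11 + 16 − 1 + 13 + 19 + 3)/9 = 9.3333
Numerator Σ_{t=1}^{8}(x_t−x̄)(x_{t+1}−x̄) = -170.4444
Denominator Σ(x_t−x̄)² = 424.0000
r_1 = -170.4444 / 424.0000 = -0.402

-0.402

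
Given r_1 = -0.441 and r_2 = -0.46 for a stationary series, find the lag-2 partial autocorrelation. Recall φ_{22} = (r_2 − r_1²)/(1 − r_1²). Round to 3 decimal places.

-0.812

φ_{22} = (r_2 − r_1²) / (1 − r_1²)
r_1² = (-0.441)² = 0.194481
Numerator = -0.46 − 0.1945 = -0.6545; denominator = 1 − 0.1945 = 0.8055
φ_{22} = -0.6545 / 0.8055 = -0.812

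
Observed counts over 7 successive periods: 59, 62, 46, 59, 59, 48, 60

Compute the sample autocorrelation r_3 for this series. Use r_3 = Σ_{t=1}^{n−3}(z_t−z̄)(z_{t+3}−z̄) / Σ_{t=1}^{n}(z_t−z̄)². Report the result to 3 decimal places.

Mean z̄ = (59 + 62 + 46 + 59 + 59 + 48 + 60)/7 = 56.1429
Deviations from mean: 2.8571, 5.8571, -10.1429, 2.8571, 2.8571, -8.1429, 3.8571
Σ(z_t−z̄)(z_{t+3}−z̄) = (8.1633) + (16.7347) + (82.5918) + (11.0204) = 118.5102
Denominator Σ(z_t−z̄)² = 242.8571
r_3 = 118.5102 / 242.8571 = 0.488

0.488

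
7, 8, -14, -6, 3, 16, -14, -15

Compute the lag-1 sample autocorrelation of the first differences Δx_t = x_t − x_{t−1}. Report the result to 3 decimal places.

First differences Δx: 1, -22, 8, 9, 13, -30, -1
Mean of differences = -3.1429
Numerator Σ(Δx_t−Δx̄)(Δx_{t+1}−Δx̄) = -448.0204
Denominator Σ(Δx_t−Δx̄)² = 1630.8571
r_1(Δx) = -448.0204 / 1630.8571 = -0.275

-0.275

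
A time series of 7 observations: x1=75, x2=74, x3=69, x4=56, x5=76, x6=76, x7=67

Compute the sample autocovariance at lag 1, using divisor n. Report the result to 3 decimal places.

-5.230

Mean x̄ = (75 + 74 + 69 + 56 + 76 + 76 + 67)/7 = 70.4286
Deviations: 4.5714, 3.5714, -1.4286, -14.4286, 5.5714, 5.5714, -3.4286
Σ_{t=1}^{6}(x_t−x̄)(x_{t+1}−x̄) = -36.6122
γ_1 = -36.6122 / 7 = -5.230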